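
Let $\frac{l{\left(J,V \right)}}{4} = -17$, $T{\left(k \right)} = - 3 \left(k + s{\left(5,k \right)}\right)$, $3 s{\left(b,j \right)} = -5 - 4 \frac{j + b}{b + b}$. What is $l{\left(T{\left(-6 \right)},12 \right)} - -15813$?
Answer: $15745$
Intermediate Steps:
$s{\left(b,j \right)} = - \frac{5}{3} - \frac{2 \left(b + j\right)}{3 b}$ ($s{\left(b,j \right)} = \frac{-5 - 4 \frac{j + b}{b + b}}{3} = \frac{-5 - 4 \frac{b + j}{2 b}}{3} = \frac{-5 - \frac{2 \left(b + j\right)}{b}}{3} = - \frac{5}{3} - \frac{2 \left(b + j\right)}{3 b}$)
$T{\left(k \right)} = 7 - \frac{13 k}{5}$ ($T{\left(k \right)} = - 3 \left(k + \frac{\left(-7\right) 5 - 2 k}{3 \cdot 5}\right) = - 3 \left(k + \frac{1}{3} \cdot \frac{1}{5} \left(-35 - 2 k\right)\right) = - 3 \left(k - \left(\frac{7}{3} + \frac{2 k}{15}\right)\right) = - 3 \left(- \frac{7}{3} + \frac{13 k}{15}\right) = 7 - \frac{13 k}{5}$)
$l{\left(J,V \right)} = -68$ ($l{\left(J,V \right)} = 4 \left(-17\right) = -68$)
$l{\left(T{\left(-6 \right)},12 \right)} - -15813 = -68 - -15813 = -68 + 15813 = 15745$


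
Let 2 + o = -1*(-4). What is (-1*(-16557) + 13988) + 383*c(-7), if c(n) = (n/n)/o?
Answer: 61473/2 ≈ 30737.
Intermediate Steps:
o = 2 (o = -2 - 1*(-4) = -2 + 4 = 2)
c(n) = ½ (c(n) = (n/n)/2 = 1*(½) = ½)
(-1*(-16557) + 13988) + 383*c(-7) = (-1*(-16557) + 13988) + 383*(½) = (16557 + 13988) + 383/2 = 30545 + 383/2 = 61473/2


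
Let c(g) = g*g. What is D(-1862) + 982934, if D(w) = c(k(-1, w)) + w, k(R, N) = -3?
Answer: 981081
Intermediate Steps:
c(g) = g**2
D(w) = 9 + w (D(w) = (-3)**2 + w = 9 + w)
D(-1862) + 982934 = (9 - 1862) + 982934 = -1853 + 982934 = 981081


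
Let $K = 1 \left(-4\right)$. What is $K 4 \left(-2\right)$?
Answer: $32$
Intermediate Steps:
$K = -4$
$K 4 \left(-2\right) = \left(-4\right) 4 \left(-2\right) = \left(-16\right) \left(-2\right) = 32$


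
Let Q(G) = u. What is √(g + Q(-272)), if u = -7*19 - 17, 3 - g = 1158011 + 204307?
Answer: 3*I*√151385 ≈ 1167.2*I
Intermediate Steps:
g = -1362315 (g = 3 - (1158011 + 204307) = 3 - 1*1362318 = 3 - 1362318 = -1362315)
u = -150 (u = -133 - 17 = -150)
Q(G) = -150
√(g + Q(-272)) = √(-1362315 - 150) = √(-1362465) = 3*I*√151385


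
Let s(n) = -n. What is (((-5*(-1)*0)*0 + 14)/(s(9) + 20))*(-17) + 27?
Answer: 59/11 ≈ 5.3636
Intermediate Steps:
(((-5*(-1)*0)*0 + 14)/(s(9) + 20))*(-17) + 27 = (((-5*(-1)*0)*0 + 14)/(-1*9 + 20))*(-17) + 27 = (((5*0)*0 + 14)/(-9 + 20))*(-17) + 27 = ((0*0 + 14)/11)*(-17) + 27 = ((0 + 14)*(1/11))*(-17) + 27 = (14*(1/11))*(-17) + 27 = (14/11)*(-17) + 27 = -238/11 + 27 = 59/11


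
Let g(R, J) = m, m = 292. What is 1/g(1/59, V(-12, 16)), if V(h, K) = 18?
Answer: 1/292 ≈ 0.0034247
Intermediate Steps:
g(R, J) = 292
1/g(1/59, V(-12, 16)) = 1/292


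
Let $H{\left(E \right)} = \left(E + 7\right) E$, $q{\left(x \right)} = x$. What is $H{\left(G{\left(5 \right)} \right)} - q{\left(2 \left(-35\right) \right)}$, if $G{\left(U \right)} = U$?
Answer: $130$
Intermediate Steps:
$H{\left(E \right)} = E \left(7 + E\right)$ ($H{\left(E \right)} = \left(7 + E\right) E = E \left(7 + E\right)$)
$H{\left(G{\left(5 \right)} \right)} - q{\left(2 \left(-35\right) \right)} = 5 \left(7 + 5\right) - 2 \left(-35\right) = 5 \cdot 12 - -70 = 60 + 70 = 130$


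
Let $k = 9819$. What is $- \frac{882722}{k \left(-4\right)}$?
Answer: $\frac{441361}{19638} \approx 22.475$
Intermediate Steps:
$- \frac{882722}{k \left(-4\right)} = - \frac{882722}{9819 \left(-4\right)} = - \frac{882722}{-39276} = \left(-882722\right) \left(- \frac{1}{39276}\right) = \frac{441361}{19638}$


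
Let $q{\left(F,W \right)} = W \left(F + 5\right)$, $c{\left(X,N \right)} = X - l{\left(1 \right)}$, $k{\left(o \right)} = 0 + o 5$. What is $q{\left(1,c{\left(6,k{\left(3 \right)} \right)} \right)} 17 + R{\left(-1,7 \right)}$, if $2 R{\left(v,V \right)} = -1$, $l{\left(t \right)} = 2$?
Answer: $\frac{815}{2} \approx 407.5$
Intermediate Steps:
$R{\left(v,V \right)} = - \frac{1}{2}$ ($R{\left(v,V \right)} = \frac{1}{2} \left(-1\right) = - \frac{1}{2}$)
$k{\left(o \right)} = 5 o$ ($k{\left(o \right)} = 0 + 5 o = 5 o$)
$c{\left(X,N \right)} = -2 + X$ ($c{\left(X,N \right)} = X - 2 = -2 + X$)
$q{\left(F,W \right)} = W \left(5 + F\right)$
$q{\left(1,c{\left(6,k{\left(3 \right)} \right)} \right)} 17 + R{\left(-1,7 \right)} = \left(-2 + 6\right) \left(5 + 1\right) 17 - \frac{1}{2} = 4 \cdot 6 \cdot 17 - \frac{1}{2} = 24 \cdot 17 - \frac{1}{2} = 408 - \frac{1}{2} = \frac{815}{2}$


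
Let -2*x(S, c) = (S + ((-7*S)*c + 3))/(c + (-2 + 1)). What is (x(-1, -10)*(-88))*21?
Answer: 5712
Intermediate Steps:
x(S, c) = -(3 + S - 7*S*c)/(2*(-1 + c)) (x(S, c) = -(S + ((-7*S)*c + 3))/(2*(c + (-2 + 1))) = -(S + (-7*S*c + 3))/(2*(c - 1)) = -(S + (3 - 7*S*c))/(2*(-1 + c)) = -(3 + S - 7*S*c)/(2*(-1 + c)))
(x(-1, -10)*(-88))*21 = (((-3 - 1*(-1) + 7*(-1)*(-10))/(2*(-1 - 10)))*(-88))*21 = (((1/2)*(-3 + 1 + 70)/(-11))*(-88))*21 = (((1/2)*(-1/11)*68)*(-88))*21 = -34/11*(-88)*21 = 272*21 = 5712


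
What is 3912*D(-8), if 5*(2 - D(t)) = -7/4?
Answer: 45966/5 ≈ 9193.2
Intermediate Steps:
D(t) = 47/20 (D(t) = 2 - (-7)/(5*4) = 2 - ⅕*(-7/4) = 2 + 7/20 = 47/20)
3912*D(-8) = 3912*(47/20) = 45966/5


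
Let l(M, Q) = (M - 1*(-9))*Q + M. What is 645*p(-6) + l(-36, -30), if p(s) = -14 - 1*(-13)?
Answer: 129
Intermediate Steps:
l(M, Q) = M + Q*(9 + M) (l(M, Q) = (M + 9)*Q + M = (9 + M)*Q + M = Q*(9 + M) + M = M + Q*(9 + M))
p(s) = -1 (p(s) = -14 + 13 = -1)
645*p(-6) + l(-36, -30) = 645*(-1) + (-36 + 9*(-30) - 36*(-30)) = -645 + (-36 - 270 + 1080) = -645 + 774 = 129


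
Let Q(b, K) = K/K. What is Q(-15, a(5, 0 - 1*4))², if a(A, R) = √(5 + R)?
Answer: 1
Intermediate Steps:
Q(b, K) = 1
Q(-15, a(5, 0 - 1*4))² = 1² = 1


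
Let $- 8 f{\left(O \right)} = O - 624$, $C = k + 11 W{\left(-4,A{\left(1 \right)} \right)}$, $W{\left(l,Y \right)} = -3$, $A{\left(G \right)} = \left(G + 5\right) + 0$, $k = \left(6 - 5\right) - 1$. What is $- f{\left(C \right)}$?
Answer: $- \frac{657}{8} \approx -82.125$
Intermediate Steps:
$k = 0$ ($k = 1 - 1 = 0$)
$A{\left(G \right)} = 5 + G$ ($A{\left(G \right)} = \left(5 + G\right) + 0 = 5 + G$)
$C = -33$ ($C = 0 + 11 \left(-3\right) = 0 - 33 = -33$)
$f{\left(O \right)} = 78 - \frac{O}{8}$ ($f{\left(O \right)} = - \frac{O - 624}{8} = - \frac{-624 + O}{8} = 78 - \frac{O}{8}$)
$- f{\left(C \right)} = - (78 - - \frac{33}{8}) = - (78 + \frac{33}{8}) = \left(-1\right) \frac{657}{8} = - \frac{657}{8}$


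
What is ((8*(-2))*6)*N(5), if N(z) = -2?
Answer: 192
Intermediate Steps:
((8*(-2))*6)*N(5) = ((8*(-2))*6)*(-2) = -16*6*(-2) = -96*(-2) = 192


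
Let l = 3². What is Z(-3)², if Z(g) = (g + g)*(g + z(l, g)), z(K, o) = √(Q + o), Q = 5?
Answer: 396 - 216*√2 ≈ 90.530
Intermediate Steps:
l = 9
z(K, o) = √(5 + o)
Z(g) = 2*g*(g + √(5 + g)) (Z(g) = (g + g)*(g + √(5 + g)) = (2*g)*(g + √(5 + g)) = 2*g*(g + √(5 + g)))
Z(-3)² = (2*(-3)*(-3 + √(5 - 3)))² = (2*(-3)*(-3 + √2))² = (18 - 6*√2)²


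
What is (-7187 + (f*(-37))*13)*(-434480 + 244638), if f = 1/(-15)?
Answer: 20374602808/15 ≈ 1.3583e+9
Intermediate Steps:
f = -1/15 ≈ -0.066667
(-7187 + (f*(-37))*13)*(-434480 + 244638) = (-7187 - 1/15*(-37)*13)*(-434480 + 244638) = (-7187 + (37/15)*13)*(-189842) = (-7187 + 481/15)*(-189842) = -107324/15*(-189842) = 20374602808/15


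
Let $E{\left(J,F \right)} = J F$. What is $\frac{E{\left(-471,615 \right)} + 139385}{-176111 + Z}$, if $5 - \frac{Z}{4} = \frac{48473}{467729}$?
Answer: $\frac{70290314120}{82363061231} \approx 0.85342$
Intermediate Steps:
$Z = \frac{9160688}{467729}$ ($Z = 20 - 4 \cdot \frac{48473}{467729} = 20 - 4 \cdot 48473 \cdot \frac{1}{467729} = 20 - \frac{193892}{467729} = \frac{9160688}{467729} \approx 19.585$)
$E{\left(J,F \right)} = F J$
$\frac{E{\left(-471,615 \right)} + 139385}{-176111 + Z} = \frac{615 \left(-471\right) + 139385}{-176111 + \frac{9160688}{467729}} = \frac{-289665 + 139385}{- \frac{82363061231}{467729}} = \left(-150280\right) \left(- \frac{467729}{82363061231}\right) = \frac{70290314120}{82363061231}$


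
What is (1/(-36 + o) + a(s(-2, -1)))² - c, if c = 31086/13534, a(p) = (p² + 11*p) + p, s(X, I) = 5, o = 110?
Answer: 267730286859/37056092 ≈ 7225.0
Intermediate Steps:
a(p) = p² + 12*p
c = 15543/6767 (c = 31086*(1/13534) = 15543/6767 ≈ 2.2969)
(1/(-36 + o) + a(s(-2, -1)))² - c = (1/(-36 + 110) + 5*(12 + 5))² - 1*15543/6767 = (1/74 + 5*17)² - 15543/6767 = (1/74 + 85)² - 15543/6767 = (6291/74)² - 15543/6767 = 39576681/5476 - 15543/6767 = 267730286859/37056092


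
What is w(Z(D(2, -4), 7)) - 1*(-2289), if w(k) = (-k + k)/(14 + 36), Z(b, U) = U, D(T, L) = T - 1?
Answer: 2289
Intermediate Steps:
D(T, L) = -1 + T
w(k) = 0 (w(k) = 0/50 = 0*(1/50) = 0)
w(Z(D(2, -4), 7)) - 1*(-2289) = 0 - 1*(-2289) = 0 + 2289 = 2289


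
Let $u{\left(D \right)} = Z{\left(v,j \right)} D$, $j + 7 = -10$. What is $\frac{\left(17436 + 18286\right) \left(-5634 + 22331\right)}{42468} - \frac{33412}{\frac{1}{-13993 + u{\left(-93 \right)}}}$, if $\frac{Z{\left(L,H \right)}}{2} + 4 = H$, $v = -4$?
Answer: $\frac{7156726230613}{21234} \approx 3.3704 \cdot 10^{8}$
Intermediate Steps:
$j = -17$ ($j = -7 - 10 = -17$)
$Z{\left(L,H \right)} = -8 + 2 H$
$u{\left(D \right)} = - 42 D$ ($u{\left(D \right)} = \left(-8 + 2 \left(-17\right)\right) D = \left(-8 - 34\right) D = - 42 D$)
$\frac{\left(17436 + 18286\right) \left(-5634 + 22331\right)}{42468} - \frac{33412}{\frac{1}{-13993 + u{\left(-93 \right)}}} = \frac{\left(17436 + 18286\right) \left(-5634 + 22331\right)}{42468} - \frac{33412}{\frac{1}{-13993 - -3906}} = 35722 \cdot 16697 \cdot \frac{1}{42468} - \frac{33412}{\frac{1}{-13993 + 3906}} = 596450234 \cdot \frac{1}{42468} - \frac{33412}{\frac{1}{-10087}} = \frac{298225117}{21234} - \frac{33412}{- \frac{1}{10087}} = \frac{298225117}{21234} - -337026844 = \frac{298225117}{21234} + 337026844 = \frac{7156726230613}{21234}$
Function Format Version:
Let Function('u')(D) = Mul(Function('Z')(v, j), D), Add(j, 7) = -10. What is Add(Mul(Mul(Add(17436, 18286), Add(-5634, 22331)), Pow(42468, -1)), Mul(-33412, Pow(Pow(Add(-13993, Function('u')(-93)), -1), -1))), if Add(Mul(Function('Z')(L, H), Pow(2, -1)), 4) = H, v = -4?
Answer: Rational(7156726230613, 21234) ≈ 3.3704e+8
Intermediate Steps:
j = -17 (j = Add(-7, -10) = -17)
Function('Z')(L, H) = Add(-8, Mul(2, H))
Function('u')(D) = Mul(-42, D) (Function('u')(D) = Mul(Add(-8, Mul(2, -17)), D) = Mul(Add(-8, -34), D) = Mul(-42, D))
Add(Mul(Mul(Add(17436, 18286), Add(-5634, 22331)), Pow(42468, -1)), Mul(-33412, Pow(Pow(Add(-13993, Function('u')(-93)), -1), -1))) = Add(Mul(Mul(Add(17436, 18286), Add(-5634, 22331)), Pow(42468, -1)), Mul(-33412, Pow(Pow(Add(-13993, Mul(-42, -93)), -1), -1))) = Add(Mul(Mul(35722, 16697), Rational(1, 42468)), Mul(-33412, Pow(Pow(Add(-13993, 3906), -1), -1))) = Add(Mul(596450234, Rational(1, 42468)), Mul(-33412, Pow(Pow(-10087, -1), -1))) = Add(Rational(298225117, 21234), Mul(-33412, Pow(Rational(-1, 10087), -1))) = Add(Rational(298225117, 21234), Mul(-33412, -10087)) = Add(Rational(298225117, 21234), 337026844) = Rational(7156726230613, 21234)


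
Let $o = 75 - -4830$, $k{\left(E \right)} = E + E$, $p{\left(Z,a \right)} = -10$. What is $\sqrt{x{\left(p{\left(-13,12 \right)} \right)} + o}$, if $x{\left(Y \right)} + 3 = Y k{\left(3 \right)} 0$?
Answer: $\sqrt{4902} \approx 70.014$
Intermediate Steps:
$k{\left(E \right)} = 2 E$
$x{\left(Y \right)} = -3$ ($x{\left(Y \right)} = -3 + Y 2 \cdot 3 \cdot 0 = -3 + Y 6 \cdot 0 = -3 + 6 Y 0 = -3 + 0 = -3$)
$o = 4905$ ($o = 75 + 4830 = 4905$)
$\sqrt{x{\left(p{\left(-13,12 \right)} \right)} + o} = \sqrt{-3 + 4905} = \sqrt{4902}$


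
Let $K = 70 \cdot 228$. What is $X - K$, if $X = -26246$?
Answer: $-42206$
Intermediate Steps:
$K = 15960$
$X - K = -26246 - 15960 = -42206$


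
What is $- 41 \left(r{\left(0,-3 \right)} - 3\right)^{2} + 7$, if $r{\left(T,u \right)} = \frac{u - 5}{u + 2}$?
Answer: $-1018$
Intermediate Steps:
$r{\left(T,u \right)} = \frac{-5 + u}{2 + u}$
$- 41 \left(r{\left(0,-3 \right)} - 3\right)^{2} + 7 = - 41 \left(\frac{-5 - 3}{2 - 3} - 3\right)^{2} + 7 = - 41 \left(\frac{1}{-1} \left(-8\right) - 3\right)^{2} + 7 = - 41 \left(\left(-1\right) \left(-8\right) - 3\right)^{2} + 7 = - 41 \left(8 - 3\right)^{2} + 7 = - 41 \cdot 5^{2} + 7 = \left(-41\right) 25 + 7 = -1025 + 7 = -1018$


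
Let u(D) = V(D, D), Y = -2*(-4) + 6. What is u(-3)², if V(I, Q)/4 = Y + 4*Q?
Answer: 64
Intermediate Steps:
Y = 14 (Y = 8 + 6 = 14)
V(I, Q) = 56 + 16*Q (V(I, Q) = 4*(14 + 4*Q) = 56 + 16*Q)
u(D) = 56 + 16*D
u(-3)² = (56 + 16*(-3))² = (56 - 48)² = 8² = 64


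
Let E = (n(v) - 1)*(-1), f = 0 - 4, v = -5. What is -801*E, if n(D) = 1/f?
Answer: -4005/4 ≈ -1001.3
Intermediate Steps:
f = -4
n(D) = -¼ (n(D) = 1/(-4) = -¼)
E = 5/4 (E = (-¼ - 1)*(-1) = -5/4*(-1) = 5/4 ≈ 1.2500)
-801*E = -801*5/4 = -4005/4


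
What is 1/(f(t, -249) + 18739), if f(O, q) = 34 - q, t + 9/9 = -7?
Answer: 1/19022 ≈ 5.2571e-5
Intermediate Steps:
t = -8 (t = -1 - 7 = -8)
1/(f(t, -249) + 18739) = 1/((34 - 1*(-249)) + 18739) = 1/((34 + 249) + 18739) = 1/(283 + 18739) = 1/19022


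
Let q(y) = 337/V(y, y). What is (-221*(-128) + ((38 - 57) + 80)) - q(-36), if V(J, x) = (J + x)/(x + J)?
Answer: 28012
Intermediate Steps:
V(J, x) = 1 (V(J, x) = (J + x)/(J + x) = 1)
q(y) = 337 (q(y) = 337/1 = 337*1 = 337)
(-221*(-128) + ((38 - 57) + 80)) - q(-36) = (-221*(-128) + ((38 - 57) + 80)) - 1*337 = (28288 + (-19 + 80)) - 337 = (28288 + 61) - 337 = 28349 - 337 = 28012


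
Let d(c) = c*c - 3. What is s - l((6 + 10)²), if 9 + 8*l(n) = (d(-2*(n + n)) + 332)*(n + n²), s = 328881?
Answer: -69006926703/8 ≈ -8.6259e+9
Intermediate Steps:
d(c) = -3 + c² (d(c) = c² - 3 = -3 + c²)
l(n) = -9/8 + (329 + 16*n²)*(n + n²)/8 (l(n) = -9/8 + (((-3 + (-2*(n + n))²) + 332)*(n + n²))/8 = -9/8 + (((-3 + (-4*n)²) + 332)*(n + n²))/8 = -9/8 + (((-3 + 16*n²) + 332)*(n + n²))/8 = -9/8 + ((329 + 16*n²)*(n + n²))/8 = -9/8 + (329 + 16*n²)*(n + n²)/8)
s - l((6 + 10)²) = 328881 - (-9/8 + 2*((6 + 10)²)³ + 2*((6 + 10)²)⁴ + 329*(6 + 10)²/8 + 329*((6 + 10)²)²/8) = 328881 - (-9/8 + 2*(16²)³ + 2*(16²)⁴ + (329/8)*16² + 329*(16²)²/8) = 328881 - (-9/8 + 2*256³ + 2*256⁴ + (329/8)*256 + (329/8)*256²) = 328881 - (-9/8 + 2*16777216 + 2*4294967296 + 10528 + (329/8)*65536) = 328881 - (-9/8 + 33554432 + 8589934592 + 10528 + 2695168) = 328881 - 1*69009557751/8 = 328881 - 69009557751/8 = -69006926703/8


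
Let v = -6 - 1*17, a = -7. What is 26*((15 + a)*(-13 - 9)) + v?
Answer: -4599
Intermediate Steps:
v = -23 (v = -6 - 17 = -23)
26*((15 + a)*(-13 - 9)) + v = 26*((15 - 7)*(-13 - 9)) - 23 = 26*(8*(-22)) - 23 = 26*(-176) - 23 = -4576 - 23 = -4599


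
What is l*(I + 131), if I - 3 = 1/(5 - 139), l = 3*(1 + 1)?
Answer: 53865/67 ≈ 803.96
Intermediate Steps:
l = 6 (l = 3*2 = 6)
I = 401/134 (I = 3 + 1/(5 - 139) = 3 + 1/(-134) = 3 - 1/134 = 401/134 ≈ 2.9925)
l*(I + 131) = 6*(401/134 + 131) = 6*(17955/134) = 53865/67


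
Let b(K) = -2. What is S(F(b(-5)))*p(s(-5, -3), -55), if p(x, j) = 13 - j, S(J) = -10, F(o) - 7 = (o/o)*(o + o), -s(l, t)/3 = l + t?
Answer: -680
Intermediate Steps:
s(l, t) = -3*l - 3*t (s(l, t) = -3*(l + t) = -3*l - 3*t)
F(o) = 7 + 2*o (F(o) = 7 + (o/o)*(o + o) = 7 + 1*(2*o) = 7 + 2*o)
S(F(b(-5)))*p(s(-5, -3), -55) = -10*(13 - 1*(-55)) = -10*(13 + 55) = -10*68 = -680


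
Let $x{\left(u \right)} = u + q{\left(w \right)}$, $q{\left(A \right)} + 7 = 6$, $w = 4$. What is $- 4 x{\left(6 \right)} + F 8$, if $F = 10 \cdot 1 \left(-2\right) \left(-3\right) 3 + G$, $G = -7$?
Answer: $1364$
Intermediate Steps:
$q{\left(A \right)} = -1$ ($q{\left(A \right)} = -7 + 6 = -1$)
$x{\left(u \right)} = -1 + u$ ($x{\left(u \right)} = u - 1 = -1 + u$)
$F = 173$ ($F = 10 \cdot 1 \left(-2\right) \left(-3\right) 3 - 7 = 10 \cdot 1 \cdot 6 \cdot 3 - 7 = 10 \cdot 1 \cdot 18 - 7 = 10 \cdot 18 - 7 = 180 - 7 = 173$)
$- 4 x{\left(6 \right)} + F 8 = - 4 \left(-1 + 6\right) + 173 \cdot 8 = \left(-4\right) 5 + 1384 = -20 + 1384 = 1364$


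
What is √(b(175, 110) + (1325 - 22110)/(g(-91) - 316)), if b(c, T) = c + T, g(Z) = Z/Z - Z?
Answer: 5*√47390/56 ≈ 19.437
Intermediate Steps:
g(Z) = 1 - Z
b(c, T) = T + c
√(b(175, 110) + (1325 - 22110)/(g(-91) - 316)) = √((110 + 175) + (1325 - 22110)/((1 - 1*(-91)) - 316)) = √(285 - 20785/((1 + 91) - 316)) = √(285 - 20785/(92 - 316)) = √(285 - 20785/(-224)) = √(285 - 20785*(-1/224)) = √(285 + 20785/224) = √(84625/224) = 5*√47390/56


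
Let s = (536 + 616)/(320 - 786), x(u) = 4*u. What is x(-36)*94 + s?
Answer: -3154464/233 ≈ -13538.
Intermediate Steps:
s = -576/233 (s = 1152/(-466) = 1152*(-1/466) = -576/233 ≈ -2.4721)
x(-36)*94 + s = (4*(-36))*94 - 576/233 = -144*94 - 576/233 = -13536 - 576/233 = -3154464/233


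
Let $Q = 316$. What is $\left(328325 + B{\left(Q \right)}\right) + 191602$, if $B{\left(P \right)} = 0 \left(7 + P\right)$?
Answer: $519927$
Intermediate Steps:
$B{\left(P \right)} = 0$
$\left(328325 + B{\left(Q \right)}\right) + 191602 = \left(328325 + 0\right) + 191602 = 328325 + 191602 = 519927$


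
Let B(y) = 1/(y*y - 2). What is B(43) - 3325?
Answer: -6141274/1847 ≈ -3325.0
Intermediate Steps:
B(y) = 1/(-2 + y²) (B(y) = 1/(y² - 2) = 1/(-2 + y²))
B(43) - 3325 = 1/(-2 + 43²) - 3325 = 1/(-2 + 1849) - 3325 = 1/1847 - 3325 = -6141274/1847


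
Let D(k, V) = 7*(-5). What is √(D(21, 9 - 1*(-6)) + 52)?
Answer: √17 ≈ 4.1231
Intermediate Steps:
D(k, V) = -35
√(D(21, 9 - 1*(-6)) + 52) = √(-35 + 52) = √17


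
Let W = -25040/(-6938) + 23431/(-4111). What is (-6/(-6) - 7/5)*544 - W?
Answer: -15366970097/71305295 ≈ -215.51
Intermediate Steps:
W = -29812419/14261059 (W = -25040*(-1/6938) + 23431*(-1/4111) = 12520/3469 - 23431/4111 = -29812419/14261059 ≈ -2.0905)
(-6/(-6) - 7/5)*544 - W = (-6/(-6) - 7/5)*544 - 1*(-29812419/14261059) = (-6*(-1/6) - 7*1/5)*544 + 29812419/14261059 = (1 - 7/5)*544 + 29812419/14261059 = -2/5*544 + 29812419/14261059 = -1088/5 + 29812419/14261059 = -15366970097/71305295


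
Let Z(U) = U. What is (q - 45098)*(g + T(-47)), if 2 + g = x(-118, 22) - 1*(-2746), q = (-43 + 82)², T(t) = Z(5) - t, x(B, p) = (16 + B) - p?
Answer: -116437744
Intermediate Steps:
x(B, p) = 16 + B - p
T(t) = 5 - t
q = 1521 (q = 39² = 1521)
g = 2620 (g = -2 + ((16 - 118 - 1*22) - 1*(-2746)) = -2 + ((16 - 118 - 22) + 2746) = -2 + (-124 + 2746) = -2 + 2622 = 2620)
(q - 45098)*(g + T(-47)) = (1521 - 45098)*(2620 + (5 - 1*(-47))) = -43577*(2620 + (5 + 47)) = -43577*(2620 + 52) = -43577*2672 = -116437744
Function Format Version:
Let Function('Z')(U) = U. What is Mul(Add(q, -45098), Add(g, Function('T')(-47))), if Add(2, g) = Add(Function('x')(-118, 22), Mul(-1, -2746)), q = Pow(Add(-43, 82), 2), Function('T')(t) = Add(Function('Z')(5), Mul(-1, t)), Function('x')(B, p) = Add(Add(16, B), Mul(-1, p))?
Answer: -116437744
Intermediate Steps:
Function('x')(B, p) = Add(16, B, Mul(-1, p))
Function('T')(t) = Add(5, Mul(-1, t))
q = 1521 (q = Pow(39, 2) = 1521)
g = 2620 (g = Add(-2, Add(Add(16, -118, Mul(-1, 22)), Mul(-1, -2746))) = Add(-2, Add(Add(16, -118, -22), 2746)) = Add(-2, Add(-124, 2746)) = Add(-2, 2622) = 2620)
Mul(Add(q, -45098), Add(g, Function('T')(-47))) = Mul(Add(1521, -45098), Add(2620, Add(5, Mul(-1, -47)))) = Mul(-43577, Add(2620, Add(5, 47))) = Mul(-43577, Add(2620, 52)) = Mul(-43577, 2672) = -116437744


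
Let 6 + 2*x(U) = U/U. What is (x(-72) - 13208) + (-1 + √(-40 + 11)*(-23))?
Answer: -26423/2 - 23*I*√29 ≈ -13212.0 - 123.86*I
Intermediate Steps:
x(U) = -5/2 (x(U) = -3 + (U/U)/2 = -3 + (½)*1 = -3 + ½ = -5/2)
(x(-72) - 13208) + (-1 + √(-40 + 11)*(-23)) = (-5/2 - 13208) + (-1 + √(-40 + 11)*(-23)) = -26421/2 + (-1 + √(-29)*(-23)) = -26421/2 + (-1 + (I*√29)*(-23)) = -26421/2 + (-1 - 23*I*√29) = -26423/2 - 23*I*√29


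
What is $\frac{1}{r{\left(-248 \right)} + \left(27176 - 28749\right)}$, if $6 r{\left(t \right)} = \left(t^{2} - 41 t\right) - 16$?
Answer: $\frac{3}{31109} \approx 9.6435 \cdot 10^{-5}$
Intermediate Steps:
$r{\left(t \right)} = - \frac{8}{3} - \frac{41 t}{6} + \frac{t^{2}}{6}$ ($r{\left(t \right)} = \frac{\left(t^{2} - 41 t\right) - 16}{6} = \frac{-16 + t^{2} - 41 t}{6} = - \frac{8}{3} - \frac{41 t}{6} + \frac{t^{2}}{6}$)
$\frac{1}{r{\left(-248 \right)} + \left(27176 - 28749\right)} = \frac{1}{\left(- \frac{8}{3} - - \frac{5084}{3} + \frac{\left(-248\right)^{2}}{6}\right) + \left(27176 - 28749\right)} = \frac{1}{\left(- \frac{8}{3} + \frac{5084}{3} + \frac{1}{6} \cdot 61504\right) - 1573} = \frac{1}{\left(- \frac{8}{3} + \frac{5084}{3} + \frac{30752}{3}\right) - 1573} = \frac{1}{\frac{35828}{3} - 1573} = \frac{1}{\frac{31109}{3}} = \frac{3}{31109}$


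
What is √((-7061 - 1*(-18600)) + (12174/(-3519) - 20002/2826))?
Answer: 2*√97747742131009/184161 ≈ 107.37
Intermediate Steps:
√((-7061 - 1*(-18600)) + (12174/(-3519) - 20002/2826)) = √((-7061 + 18600) + (12174*(-1/3519) - 20002*1/2826)) = √(11539 + (-4058/1173 - 10001/1413)) = √(11539 - 5821709/552483) = √(6369279628/552483) = 2*√97747742131009/184161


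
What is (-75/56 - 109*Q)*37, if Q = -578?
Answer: 130537369/56 ≈ 2.3310e+6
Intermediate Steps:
(-75/56 - 109*Q)*37 = (-75/56 - 109/(1/(-578)))*37 = (-75*1/56 - 109/(-1/578))*37 = (-75/56 - 109*(-578))*37 = (-75/56 + 63002)*37 = (3528037/56)*37 = 130537369/56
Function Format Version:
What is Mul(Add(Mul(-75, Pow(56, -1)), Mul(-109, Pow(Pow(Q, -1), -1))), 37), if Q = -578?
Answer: Rational(130537369, 56) ≈ 2.3310e+6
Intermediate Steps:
Mul(Add(Mul(-75, Pow(56, -1)), Mul(-109, Pow(Pow(Q, -1), -1))), 37) = Mul(Add(Mul(-75, Pow(56, -1)), Mul(-109, Pow(Pow(-578, -1), -1))), 37) = Mul(Add(Mul(-75, Rational(1, 56)), Mul(-109, Pow(Rational(-1, 578), -1))), 37) = Mul(Add(Rational(-75, 56), Mul(-109, -578)), 37) = Mul(Add(Rational(-75, 56), 63002), 37) = Mul(Rational(3528037, 56), 37) = Rational(130537369, 56)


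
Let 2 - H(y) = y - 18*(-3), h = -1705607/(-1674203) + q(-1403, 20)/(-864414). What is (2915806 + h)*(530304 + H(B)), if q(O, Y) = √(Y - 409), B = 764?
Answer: 2584776608595838800/1674203 - 29416*I*√389/48023 ≈ 1.5439e+12 - 12.081*I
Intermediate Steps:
q(O, Y) = √(-409 + Y)
h = 1705607/1674203 - I*√389/864414 (h = -1705607/(-1674203) + √(-409 + 20)/(-864414) = -1705607*(-1/1674203) + √(-389)*(-1/864414) = 1705607/1674203 + (I*√389)*(-1/864414) = 1705607/1674203 - I*√389/864414 ≈ 1.0188 - 2.2817e-5*I)
H(y) = -52 - y (H(y) = 2 - (y - 18*(-3)) = 2 - (y + 54) = 2 - (54 + y) = 2 + (-54 - y) = -52 - y)
(2915806 + h)*(530304 + H(B)) = (2915806 + (1705607/1674203 - I*√389/864414))*(530304 + (-52 - 1*764)) = (4881652858225/1674203 - I*√389/864414)*(530304 + (-52 - 764)) = (4881652858225/1674203 - I*√389/864414)*(530304 - 816) = (4881652858225/1674203 - I*√389/864414)*529488 = 2584776608595838800/1674203 - 29416*I*√389/48023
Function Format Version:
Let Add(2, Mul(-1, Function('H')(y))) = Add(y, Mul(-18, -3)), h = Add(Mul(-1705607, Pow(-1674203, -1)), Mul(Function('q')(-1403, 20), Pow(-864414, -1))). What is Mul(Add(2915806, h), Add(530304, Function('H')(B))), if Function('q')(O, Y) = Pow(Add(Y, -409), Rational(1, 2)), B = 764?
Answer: Add(Rational(2584776608595838800, 1674203), Mul(Rational(-29416, 48023), I, Pow(389, Rational(1, 2)))) ≈ Add(1.5439e+12, Mul(-12.081, I))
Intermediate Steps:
Function('q')(O, Y) = Pow(Add(-409, Y), Rational(1, 2))
h = Add(Rational(1705607, 1674203), Mul(Rational(-1, 864414), I, Pow(389, Rational(1, 2)))) (h = Add(Mul(-1705607, Pow(-1674203, -1)), Mul(Pow(Add(-409, 20), Rational(1, 2)), Pow(-864414, -1))) = Add(Mul(-1705607, Rational(-1, 1674203)), Mul(Pow(-389, Rational(1, 2)), Rational(-1, 864414))) = Add(Rational(1705607, 1674203), Mul(Mul(I, Pow(389, Rational(1, 2))), Rational(-1, 864414))) = Add(Rational(1705607, 1674203), Mul(Rational(-1, 864414), I, Pow(389, Rational(1, 2)))) ≈ Add(1.0188, Mul(-2.2817e-5, I)))
Function('H')(y) = Add(-52, Mul(-1, y)) (Function('H')(y) = Add(2, Mul(-1, Add(y, Mul(-18, -3)))) = Add(2, Mul(-1, Add(y, 54))) = Add(2, Mul(-1, Add(54, y))) = Add(2, Add(-54, Mul(-1, y))) = Add(-52, Mul(-1, y)))
Mul(Add(2915806, h), Add(530304, Function('H')(B))) = Mul(Add(2915806, Add(Rational(1705607, 1674203), Mul(Rational(-1, 864414), I, Pow(389, Rational(1, 2))))), Add(530304, Add(-52, Mul(-1, 764)))) = Mul(Add(Rational(4881652858225, 1674203), Mul(Rational(-1, 864414), I, Pow(389, Rational(1, 2)))), Add(530304, Add(-52, -764))) = Mul(Add(Rational(4881652858225, 1674203), Mul(Rational(-1, 864414), I, Pow(389, Rational(1, 2)))), Add(530304, -816)) = Mul(Add(Rational(4881652858225, 1674203), Mul(Rational(-1, 864414), I, Pow(389, Rational(1, 2)))), 529488) = Add(Rational(2584776608595838800, 1674203), Mul(Rational(-29416, 48023), I, Pow(389, Rational(1, 2))))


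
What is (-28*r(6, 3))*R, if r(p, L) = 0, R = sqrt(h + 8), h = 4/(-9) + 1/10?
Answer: 0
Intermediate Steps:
h = -31/90 (h = 4*(-1/9) + 1*(1/10) = -4/9 + 1/10 = -31/90 ≈ -0.34444)
R = sqrt(6890)/30 (R = sqrt(-31/90 + 8) = sqrt(689/90) = sqrt(6890)/30 ≈ 2.7669)
(-28*r(6, 3))*R = (-28*0)*(sqrt(6890)/30) = 0*(sqrt(6890)/30) = 0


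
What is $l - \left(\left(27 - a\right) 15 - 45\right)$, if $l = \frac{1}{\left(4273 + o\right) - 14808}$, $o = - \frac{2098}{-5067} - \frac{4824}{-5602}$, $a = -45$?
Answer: $- \frac{154734220641672}{149501648743} \approx -1035.0$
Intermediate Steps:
$o = \frac{18098102}{14192667}$ ($o = \left(-2098\right) \left(- \frac{1}{5067}\right) - - \frac{2412}{2801} = \frac{2098}{5067} + \frac{2412}{2801} = \frac{18098102}{14192667} \approx 1.2752$)
$l = - \frac{14192667}{149501648743}$ ($l = \frac{1}{\left(4273 + \frac{18098102}{14192667}\right) - 14808} = \frac{1}{\frac{60663364193}{14192667} - 14808} = \frac{1}{- \frac{149501648743}{14192667}} = - \frac{14192667}{149501648743} \approx -9.4933 \cdot 10^{-5}$)
$l - \left(\left(27 - a\right) 15 - 45\right) = - \frac{14192667}{149501648743} - \left(\left(27 - -45\right) 15 - 45\right) = - \frac{14192667}{149501648743} - \left(\left(27 + 45\right) 15 - 45\right) = - \frac{14192667}{149501648743} - \left(72 \cdot 15 - 45\right) = - \frac{14192667}{149501648743} - \left(1080 - 45\right) = - \frac{14192667}{149501648743} - 1035 = - \frac{154734220641672}{149501648743}$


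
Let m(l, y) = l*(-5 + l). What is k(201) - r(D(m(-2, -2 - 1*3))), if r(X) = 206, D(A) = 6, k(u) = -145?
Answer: -351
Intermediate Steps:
k(201) - r(D(m(-2, -2 - 1*3))) = -145 - 1*206 = -145 - 206 = -351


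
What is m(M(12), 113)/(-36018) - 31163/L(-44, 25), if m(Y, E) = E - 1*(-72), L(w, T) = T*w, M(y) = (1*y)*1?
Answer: 51010247/1800900 ≈ 28.325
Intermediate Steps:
M(y) = y (M(y) = y*1 = y)
m(Y, E) = 72 + E (m(Y, E) = E + 72 = 72 + E)
m(M(12), 113)/(-36018) - 31163/L(-44, 25) = (72 + 113)/(-36018) - 31163/(25*(-44)) = 185*(-1/36018) - 31163/(-1100) = -185/36018 - 31163*(-1/1100) = -185/36018 + 2833/100 = 51010247/1800900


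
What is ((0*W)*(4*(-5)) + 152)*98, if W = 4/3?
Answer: 14896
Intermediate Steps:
W = 4/3 (W = 4*(1/3) = 4/3 ≈ 1.3333)
((0*W)*(4*(-5)) + 152)*98 = ((0*(4/3))*(4*(-5)) + 152)*98 = (0*(-20) + 152)*98 = (0 + 152)*98 = 152*98 = 14896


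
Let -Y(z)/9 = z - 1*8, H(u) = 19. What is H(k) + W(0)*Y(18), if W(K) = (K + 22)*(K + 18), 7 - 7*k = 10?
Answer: -35621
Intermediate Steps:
k = -3/7 (k = 1 - 1/7*10 = 1 - 10/7 = -3/7 ≈ -0.42857)
Y(z) = 72 - 9*z (Y(z) = -9*(z - 1*8) = -9*(z - 8) = -9*(-8 + z) = 72 - 9*z)
W(K) = (18 + K)*(22 + K) (W(K) = (22 + K)*(18 + K) = (18 + K)*(22 + K))
H(k) + W(0)*Y(18) = 19 + (396 + 0**2 + 40*0)*(72 - 9*18) = 19 + (396 + 0 + 0)*(72 - 162) = 19 + 396*(-90) = 19 - 35640 = -35621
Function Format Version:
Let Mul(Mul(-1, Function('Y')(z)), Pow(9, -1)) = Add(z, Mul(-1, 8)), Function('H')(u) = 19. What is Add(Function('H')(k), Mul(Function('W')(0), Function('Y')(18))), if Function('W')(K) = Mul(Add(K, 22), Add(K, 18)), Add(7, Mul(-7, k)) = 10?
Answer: -35621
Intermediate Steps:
k = Rational(-3, 7) (k = Add(1, Mul(Rational(-1, 7), 10)) = Add(1, Rational(-10, 7)) = Rational(-3, 7) ≈ -0.42857)
Function('Y')(z) = Add(72, Mul(-9, z)) (Function('Y')(z) = Mul(-9, Add(z, Mul(-1, 8))) = Mul(-9, Add(z, -8)) = Mul(-9, Add(-8, z)) = Add(72, Mul(-9, z)))
Function('W')(K) = Mul(Add(18, K), Add(22, K)) (Function('W')(K) = Mul(Add(22, K), Add(18, K)) = Mul(Add(18, K), Add(22, K)))
Add(Function('H')(k), Mul(Function('W')(0), Function('Y')(18))) = Add(19, Mul(Add(396, Pow(0, 2), Mul(40, 0)), Add(72, Mul(-9, 18)))) = Add(19, Mul(Add(396, 0, 0), Add(72, -162))) = Add(19, Mul(396, -90)) = Add(19, -35640) = -35621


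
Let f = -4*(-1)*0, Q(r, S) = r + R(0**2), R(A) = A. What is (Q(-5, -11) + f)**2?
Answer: 25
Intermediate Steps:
Q(r, S) = r (Q(r, S) = r + 0**2 = r + 0 = r)
f = 0 (f = 4*0 = 0)
(Q(-5, -11) + f)**2 = (-5 + 0)**2 = (-5)**2 = 25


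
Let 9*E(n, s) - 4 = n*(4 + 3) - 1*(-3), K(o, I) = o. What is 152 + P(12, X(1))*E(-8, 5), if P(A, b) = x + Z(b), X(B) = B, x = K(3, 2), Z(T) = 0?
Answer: 407/3 ≈ 135.67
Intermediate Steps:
x = 3
E(n, s) = 7/9 + 7*n/9 (E(n, s) = 4/9 + (n*(4 + 3) - 1*(-3))/9 = 4/9 + (n*7 + 3)/9 = 4/9 + (7*n + 3)/9 = 4/9 + (3 + 7*n)/9 = 4/9 + (1/3 + 7*n/9) = 7/9 + 7*n/9)
P(A, b) = 3 (P(A, b) = 3 + 0 = 3)
152 + P(12, X(1))*E(-8, 5) = 152 + 3*(7/9 + (7/9)*(-8)) = 152 + 3*(7/9 - 56/9) = 152 + 3*(-49/9) = 152 - 49/3 = 407/3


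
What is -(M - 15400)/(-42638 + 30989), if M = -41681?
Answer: -19027/3883 ≈ -4.9001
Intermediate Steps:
-(M - 15400)/(-42638 + 30989) = -(-41681 - 15400)/(-42638 + 30989) = -(-57081)/(-11649) = -(-57081)*(-1)/11649 = -1*19027/3883 = -19027/3883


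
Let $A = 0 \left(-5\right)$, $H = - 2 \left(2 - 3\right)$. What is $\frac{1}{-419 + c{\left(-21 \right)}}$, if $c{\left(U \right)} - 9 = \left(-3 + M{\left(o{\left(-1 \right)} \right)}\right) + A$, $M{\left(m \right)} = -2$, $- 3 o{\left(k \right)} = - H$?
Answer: $- \frac{1}{415} \approx -0.0024096$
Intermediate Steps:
$H = 2$ ($H = \left(-2\right) \left(-1\right) = 2$)
$o{\left(k \right)} = \frac{2}{3}$ ($o{\left(k \right)} = - \frac{\left(-1\right) 2}{3} = \left(- \frac{1}{3}\right) \left(-2\right) = \frac{2}{3}$)
$A = 0$
$c{\left(U \right)} = 4$ ($c{\left(U \right)} = 9 + \left(\left(-3 - 2\right) + 0\right) = 9 + \left(-5 + 0\right) = 9 - 5 = 4$)
$\frac{1}{-419 + c{\left(-21 \right)}} = \frac{1}{-419 + 4} = \frac{1}{-415} = - \frac{1}{415}$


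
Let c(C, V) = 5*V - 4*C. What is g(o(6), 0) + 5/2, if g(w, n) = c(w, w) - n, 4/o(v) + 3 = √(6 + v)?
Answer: 13/2 + 8*√3/3 ≈ 11.119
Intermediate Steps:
o(v) = 4/(-3 + √(6 + v))
c(C, V) = -4*C + 5*V
g(w, n) = w - n (g(w, n) = (-4*w + 5*w) - n = w - n)
g(o(6), 0) + 5/2 = (4/(-3 + √(6 + 6)) - 1*0) + 5/2 = (4/(-3 + √12) + 0) + 5*(½) = (4/(-3 + 2*√3) + 0) + 5/2 = 4/(-3 + 2*√3) + 5/2 = 5/2 + 4/(-3 + 2*√3)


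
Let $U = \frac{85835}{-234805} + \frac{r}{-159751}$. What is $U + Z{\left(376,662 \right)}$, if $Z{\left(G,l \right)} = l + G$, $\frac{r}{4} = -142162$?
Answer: $\frac{7811107079329}{7502066711} \approx 1041.2$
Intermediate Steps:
$r = -568648$ ($r = 4 \left(-142162\right) = -568648$)
$Z{\left(G,l \right)} = G + l$
$U = \frac{23961833311}{7502066711}$ ($U = \frac{85835}{-234805} - \frac{568648}{-159751} = 85835 \left(- \frac{1}{234805}\right) - - \frac{568648}{159751} = - \frac{17167}{46961} + \frac{568648}{159751} = \frac{23961833311}{7502066711} \approx 3.194$)
$U + Z{\left(376,662 \right)} = \frac{23961833311}{7502066711} + \left(376 + 662\right) = \frac{23961833311}{7502066711} + 1038 = \frac{7811107079329}{7502066711}$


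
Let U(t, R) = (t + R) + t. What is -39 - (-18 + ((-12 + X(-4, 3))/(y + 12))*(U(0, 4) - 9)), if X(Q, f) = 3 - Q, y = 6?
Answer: -403/18 ≈ -22.389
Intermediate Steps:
U(t, R) = R + 2*t (U(t, R) = (R + t) + t = R + 2*t)
-39 - (-18 + ((-12 + X(-4, 3))/(y + 12))*(U(0, 4) - 9)) = -39 - (-18 + ((-12 + (3 - 1*(-4)))/(6 + 12))*((4 + 2*0) - 9)) = -39 - (-18 + ((-12 + (3 + 4))/18)*((4 + 0) - 9)) = -39 - (-18 + ((-12 + 7)*(1/18))*(4 - 9)) = -39 - (-18 - 5*1/18*(-5)) = -39 - (-18 - 5/18*(-5)) = -39 - (-18 + 25/18) = -39 - 1*(-299/18) = -39 + 299/18 = -403/18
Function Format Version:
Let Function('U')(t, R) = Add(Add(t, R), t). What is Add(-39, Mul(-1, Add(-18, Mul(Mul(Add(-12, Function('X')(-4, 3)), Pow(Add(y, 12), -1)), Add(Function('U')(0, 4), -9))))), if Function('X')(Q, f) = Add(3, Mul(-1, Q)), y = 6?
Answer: Rational(-403, 18) ≈ -22.389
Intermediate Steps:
Function('U')(t, R) = Add(R, Mul(2, t)) (Function('U')(t, R) = Add(Add(R, t), t) = Add(R, Mul(2, t)))
Add(-39, Mul(-1, Add(-18, Mul(Mul(Add(-12, Function('X')(-4, 3)), Pow(Add(y, 12), -1)), Add(Function('U')(0, 4), -9))))) = Add(-39, Mul(-1, Add(-18, Mul(Mul(Add(-12, Add(3, Mul(-1, -4))), Pow(Add(6, 12), -1)), Add(Add(4, Mul(2, 0)), -9))))) = Add(-39, Mul(-1, Add(-18, Mul(Mul(Add(-12, Add(3, 4)), Pow(18, -1)), Add(Add(4, 0), -9))))) = Add(-39, Mul(-1, Add(-18, Mul(Mul(Add(-12, 7), Rational(1, 18)), Add(4, -9))))) = Add(-39, Mul(-1, Add(-18, Mul(Mul(-5, Rational(1, 18)), -5)))) = Add(-39, Mul(-1, Add(-18, Mul(Rational(-5, 18), -5)))) = Add(-39, Mul(-1, Add(-18, Rational(25, 18)))) = Add(-39, Mul(-1, Rational(-299, 18))) = Add(-39, Rational(299, 18)) = Rational(-403, 18)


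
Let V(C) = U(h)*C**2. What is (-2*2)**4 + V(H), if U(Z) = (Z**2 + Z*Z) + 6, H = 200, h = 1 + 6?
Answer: 4160256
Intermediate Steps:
h = 7
U(Z) = 6 + 2*Z**2 (U(Z) = (Z**2 + Z**2) + 6 = 2*Z**2 + 6 = 6 + 2*Z**2)
V(C) = 104*C**2 (V(C) = (6 + 2*7**2)*C**2 = (6 + 2*49)*C**2 = (6 + 98)*C**2 = 104*C**2)
(-2*2)**4 + V(H) = (-2*2)**4 + 104*200**2 = (-4)**4 + 104*40000 = 256 + 4160000 = 4160256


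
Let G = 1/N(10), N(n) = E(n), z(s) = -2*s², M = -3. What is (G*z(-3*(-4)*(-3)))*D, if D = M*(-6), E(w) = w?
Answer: -23328/5 ≈ -4665.6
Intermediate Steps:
N(n) = n
D = 18 (D = -3*(-6) = 18)
G = ⅒ (G = 1/10 = ⅒ ≈ 0.10000)
(G*z(-3*(-4)*(-3)))*D = ((-2*(-3*(-4)*(-3))²)/10)*18 = ((-2*(12*(-3))²)/10)*18 = ((-2*(-36)²)/10)*18 = ((-2*1296)/10)*18 = ((⅒)*(-2592))*18 = -1296/5*18 = -23328/5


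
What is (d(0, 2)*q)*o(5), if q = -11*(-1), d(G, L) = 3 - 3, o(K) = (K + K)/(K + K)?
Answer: 0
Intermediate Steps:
o(K) = 1 (o(K) = (2*K)/((2*K)) = (2*K)*(1/(2*K)) = 1)
d(G, L) = 0
q = 11
(d(0, 2)*q)*o(5) = (0*11)*1 = 0*1 = 0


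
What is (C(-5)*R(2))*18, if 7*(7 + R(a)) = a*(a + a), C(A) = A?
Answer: 3690/7 ≈ 527.14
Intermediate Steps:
R(a) = -7 + 2*a**2/7 (R(a) = -7 + (a*(a + a))/7 = -7 + (a*(2*a))/7 = -7 + (2*a**2)/7 = -7 + 2*a**2/7)
(C(-5)*R(2))*18 = -5*(-7 + (2/7)*2**2)*18 = -5*(-7 + (2/7)*4)*18 = -5*(-7 + 8/7)*18 = -5*(-41/7)*18 = (205/7)*18 = 3690/7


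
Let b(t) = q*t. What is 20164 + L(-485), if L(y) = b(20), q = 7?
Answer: 20304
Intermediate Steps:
b(t) = 7*t
L(y) = 140 (L(y) = 7*20 = 140)
20164 + L(-485) = 20164 + 140 = 20304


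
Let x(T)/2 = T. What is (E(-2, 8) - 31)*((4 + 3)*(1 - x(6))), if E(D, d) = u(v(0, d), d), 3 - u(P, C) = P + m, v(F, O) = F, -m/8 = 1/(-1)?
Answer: 2772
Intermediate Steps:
m = 8 (m = -8/(-1) = -8*(-1) = 8)
x(T) = 2*T
u(P, C) = -5 - P (u(P, C) = 3 - (P + 8) = 3 - (8 + P) = 3 + (-8 - P) = -5 - P)
E(D, d) = -5 (E(D, d) = -5 - 1*0 = -5 + 0 = -5)
(E(-2, 8) - 31)*((4 + 3)*(1 - x(6))) = (-5 - 31)*((4 + 3)*(1 - 2*6)) = -252*(1 - 1*12) = -252*(1 - 12) = -252*(-11) = -36*(-77) = 2772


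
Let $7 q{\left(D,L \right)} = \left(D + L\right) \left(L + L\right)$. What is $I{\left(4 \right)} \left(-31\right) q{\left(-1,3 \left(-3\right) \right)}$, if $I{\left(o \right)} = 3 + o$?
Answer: $-5580$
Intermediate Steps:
$q{\left(D,L \right)} = \frac{2 L \left(D + L\right)}{7}$ ($q{\left(D,L \right)} = \frac{\left(D + L\right) \left(L + L\right)}{7} = \frac{\left(D + L\right) 2 L}{7} = \frac{2 L \left(D + L\right)}{7}$)
$I{\left(4 \right)} \left(-31\right) q{\left(-1,3 \left(-3\right) \right)} = \left(3 + 4\right) \left(-31\right) \frac{2 \cdot 3 \left(-3\right) \left(-1 + 3 \left(-3\right)\right)}{7} = 7 \left(-31\right) \frac{2}{7} \left(-9\right) \left(-1 - 9\right) = - 217 \cdot \frac{2}{7} \left(-9\right) \left(-10\right) = \left(-217\right) \frac{180}{7} = -5580$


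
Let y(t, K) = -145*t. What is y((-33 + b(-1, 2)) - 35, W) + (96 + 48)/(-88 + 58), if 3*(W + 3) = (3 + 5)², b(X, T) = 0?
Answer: 49276/5 ≈ 9855.2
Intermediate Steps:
W = 55/3 (W = -3 + (3 + 5)²/3 = -3 + (⅓)*8² = -3 + (⅓)*64 = -3 + 64/3 = 55/3 ≈ 18.333)
y((-33 + b(-1, 2)) - 35, W) + (96 + 48)/(-88 + 58) = -145*((-33 + 0) - 35) + (96 + 48)/(-88 + 58) = -145*(-33 - 35) + 144/(-30) = -145*(-68) + 144*(-1/30) = 9860 - 24/5 = 49276/5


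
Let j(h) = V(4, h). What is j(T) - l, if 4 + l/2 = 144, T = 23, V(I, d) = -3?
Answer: -283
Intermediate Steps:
j(h) = -3
l = 280 (l = -8 + 2*144 = -8 + 288 = 280)
j(T) - l = -3 - 1*280 = -3 - 280 = -283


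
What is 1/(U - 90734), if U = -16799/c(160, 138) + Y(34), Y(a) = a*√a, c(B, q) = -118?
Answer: -1261397934/114271554706073 - 473416*√34/114271554706073 ≈ -1.1063e-5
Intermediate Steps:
Y(a) = a^(3/2)
U = 16799/118 + 34*√34 (U = -16799/(-118) + 34^(3/2) = -16799*(-1/118) + 34*√34 = 16799/118 + 34*√34 ≈ 340.62)
1/(U - 90734) = 1/((16799/118 + 34*√34) - 90734) = 1/(-10689813/118 + 34*√34)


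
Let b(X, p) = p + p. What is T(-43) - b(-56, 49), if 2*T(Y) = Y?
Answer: -239/2 ≈ -119.50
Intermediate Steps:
T(Y) = Y/2
b(X, p) = 2*p
T(-43) - b(-56, 49) = (½)*(-43) - 2*49 = -43/2 - 1*98 = -43/2 - 98 = -239/2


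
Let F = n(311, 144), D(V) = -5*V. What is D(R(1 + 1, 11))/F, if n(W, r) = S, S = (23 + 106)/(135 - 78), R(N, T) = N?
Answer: -190/43 ≈ -4.4186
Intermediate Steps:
S = 43/19 (S = 129/57 = 129*(1/57) = 43/19 ≈ 2.2632)
n(W, r) = 43/19
F = 43/19 ≈ 2.2632
D(R(1 + 1, 11))/F = (-5*(1 + 1))/(43/19) = -5*2*(19/43) = -10*19/43 = -190/43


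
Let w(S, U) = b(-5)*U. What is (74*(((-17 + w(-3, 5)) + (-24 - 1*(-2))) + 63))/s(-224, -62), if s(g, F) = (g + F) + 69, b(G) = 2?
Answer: -2516/217 ≈ -11.594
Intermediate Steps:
w(S, U) = 2*U
s(g, F) = 69 + F + g (s(g, F) = (F + g) + 69 = 69 + F + g)
(74*(((-17 + w(-3, 5)) + (-24 - 1*(-2))) + 63))/s(-224, -62) = (74*(((-17 + 2*5) + (-24 - 1*(-2))) + 63))/(69 - 62 - 224) = (74*(((-17 + 10) + (-24 + 2)) + 63))/(-217) = (74*((-7 - 22) + 63))*(-1/217) = (74*(-29 + 63))*(-1/217) = (74*34)*(-1/217) = 2516*(-1/217) = -2516/217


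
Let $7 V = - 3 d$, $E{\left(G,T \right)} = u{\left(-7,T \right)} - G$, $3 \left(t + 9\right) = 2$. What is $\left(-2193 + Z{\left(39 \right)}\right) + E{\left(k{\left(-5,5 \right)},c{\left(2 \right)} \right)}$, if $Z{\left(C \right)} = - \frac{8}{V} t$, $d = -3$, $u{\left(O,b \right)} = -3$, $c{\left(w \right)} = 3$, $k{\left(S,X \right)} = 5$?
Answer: $- \frac{58027}{27} \approx -2149.1$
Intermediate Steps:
$t = - \frac{25}{3}$ ($t = -9 + \frac{1}{3} \cdot 2 = -9 + \frac{2}{3} = - \frac{25}{3} \approx -8.3333$)
$E{\left(G,T \right)} = -3 - G$
$V = \frac{9}{7}$ ($V = \frac{\left(-3\right) \left(-3\right)}{7} = \frac{1}{7} \cdot 9 = \frac{9}{7} \approx 1.2857$)
$Z{\left(C \right)} = \frac{1400}{27}$ ($Z{\left(C \right)} = - \frac{8}{\frac{9}{7}} \left(- \frac{25}{3}\right) = \left(-8\right) \frac{7}{9} \left(- \frac{25}{3}\right) = \left(- \frac{56}{9}\right) \left(- \frac{25}{3}\right) = \frac{1400}{27}$)
$\left(-2193 + Z{\left(39 \right)}\right) + E{\left(k{\left(-5,5 \right)},c{\left(2 \right)} \right)} = \left(-2193 + \frac{1400}{27}\right) - 8 = - \frac{57811}{27} - 8 = - \frac{58027}{27}$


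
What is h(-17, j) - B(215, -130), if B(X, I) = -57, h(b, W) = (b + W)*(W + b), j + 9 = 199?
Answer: 29986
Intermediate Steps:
j = 190 (j = -9 + 199 = 190)
h(b, W) = (W + b)² (h(b, W) = (W + b)*(W + b) = (W + b)²)
h(-17, j) - B(215, -130) = (190 - 17)² - 1*(-57) = 173² + 57 = 29929 + 57 = 29986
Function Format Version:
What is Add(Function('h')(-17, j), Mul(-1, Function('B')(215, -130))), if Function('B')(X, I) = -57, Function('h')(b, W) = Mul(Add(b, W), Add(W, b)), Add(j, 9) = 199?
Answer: 29986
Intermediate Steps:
j = 190 (j = Add(-9, 199) = 190)
Function('h')(b, W) = Pow(Add(W, b), 2) (Function('h')(b, W) = Mul(Add(W, b), Add(W, b)) = Pow(Add(W, b), 2))
Add(Function('h')(-17, j), Mul(-1, Function('B')(215, -130))) = Add(Pow(Add(190, -17), 2), Mul(-1, -57)) = Add(Pow(173, 2), 57) = Add(29929, 57) = 29986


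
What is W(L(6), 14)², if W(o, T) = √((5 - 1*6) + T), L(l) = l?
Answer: 13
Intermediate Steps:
W(o, T) = √(-1 + T) (W(o, T) = √((5 - 6) + T) = √(-1 + T))
W(L(6), 14)² = (√(-1 + 14))² = (√13)² = 13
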